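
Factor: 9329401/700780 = 2^( - 2)*5^( - 1 )*37^(-1)*61^1*947^(-1)*152941^1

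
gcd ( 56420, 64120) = 140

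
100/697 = 100/697 = 0.14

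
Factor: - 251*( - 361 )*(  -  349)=-31623239  =  -19^2*251^1 *349^1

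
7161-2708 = 4453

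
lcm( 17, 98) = 1666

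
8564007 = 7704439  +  859568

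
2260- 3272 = - 1012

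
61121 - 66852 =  - 5731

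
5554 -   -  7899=13453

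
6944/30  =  3472/15  =  231.47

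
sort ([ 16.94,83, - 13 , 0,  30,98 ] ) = [ - 13, 0, 16.94,30, 83, 98]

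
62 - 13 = 49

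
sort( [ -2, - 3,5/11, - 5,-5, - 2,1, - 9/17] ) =[-5 ,-5, - 3, - 2,-2, - 9/17, 5/11,  1 ]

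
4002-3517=485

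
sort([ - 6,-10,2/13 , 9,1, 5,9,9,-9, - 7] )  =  [ - 10 , - 9, - 7, - 6,2/13, 1,5, 9 , 9,9]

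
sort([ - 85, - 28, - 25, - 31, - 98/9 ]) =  [ - 85 , - 31, - 28,  -  25, - 98/9]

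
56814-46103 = 10711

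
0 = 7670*0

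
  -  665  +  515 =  - 150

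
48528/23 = 48528/23=2109.91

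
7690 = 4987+2703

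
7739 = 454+7285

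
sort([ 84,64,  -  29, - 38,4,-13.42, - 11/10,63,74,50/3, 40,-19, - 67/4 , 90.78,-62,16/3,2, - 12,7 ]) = [ -62, - 38,-29, - 19, - 67/4, - 13.42, - 12, - 11/10,2, 4, 16/3,7 , 50/3,40,63, 64,74, 84, 90.78] 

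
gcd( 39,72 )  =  3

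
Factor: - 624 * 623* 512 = -2^13*3^1 * 7^1*13^1*89^1 = - 199041024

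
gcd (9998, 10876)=2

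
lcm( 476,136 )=952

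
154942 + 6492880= 6647822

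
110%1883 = 110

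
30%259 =30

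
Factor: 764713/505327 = 641^1*1193^1 *505327^( - 1 ) 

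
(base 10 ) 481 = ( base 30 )g1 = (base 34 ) E5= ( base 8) 741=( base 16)1e1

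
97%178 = 97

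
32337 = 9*3593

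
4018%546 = 196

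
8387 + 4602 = 12989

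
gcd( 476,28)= 28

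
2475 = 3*825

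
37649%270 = 119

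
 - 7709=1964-9673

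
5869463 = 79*74297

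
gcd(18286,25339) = 1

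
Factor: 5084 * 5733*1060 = 30895366320 = 2^4*3^2 *5^1*7^2*13^1*31^1 *41^1*53^1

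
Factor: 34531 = 7^1*4933^1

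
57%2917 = 57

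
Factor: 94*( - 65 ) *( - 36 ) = 219960 = 2^3*3^2*5^1*13^1*47^1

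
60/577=60/577  =  0.10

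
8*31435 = 251480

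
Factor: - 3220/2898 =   -  10/9=-2^1*3^( - 2 )  *  5^1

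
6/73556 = 3/36778= 0.00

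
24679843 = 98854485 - 74174642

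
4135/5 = 827 = 827.00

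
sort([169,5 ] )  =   [ 5, 169]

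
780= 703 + 77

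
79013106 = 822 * 96123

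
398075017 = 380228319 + 17846698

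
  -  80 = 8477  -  8557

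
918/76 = 459/38=12.08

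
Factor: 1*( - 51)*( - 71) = 3621 = 3^1*17^1 *71^1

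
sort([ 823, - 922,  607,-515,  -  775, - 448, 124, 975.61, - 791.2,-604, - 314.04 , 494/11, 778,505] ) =[-922, - 791.2,-775, - 604, - 515 , - 448, - 314.04,494/11,124, 505,607,778, 823,975.61]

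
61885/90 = 687 + 11/18= 687.61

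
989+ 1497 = 2486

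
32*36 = 1152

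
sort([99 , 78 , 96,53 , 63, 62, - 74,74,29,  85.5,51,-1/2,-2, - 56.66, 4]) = [ - 74,- 56.66 , - 2,-1/2,4, 29,51, 53 , 62,63  ,  74,78,85.5,96 , 99 ] 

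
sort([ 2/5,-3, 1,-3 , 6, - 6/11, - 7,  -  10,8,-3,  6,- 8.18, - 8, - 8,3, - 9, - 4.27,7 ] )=[ - 10, - 9, - 8.18, - 8, - 8,-7, - 4.27,-3, - 3, - 3, - 6/11,  2/5,1,3,6,6,  7, 8 ] 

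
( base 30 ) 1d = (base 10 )43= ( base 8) 53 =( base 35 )18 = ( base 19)25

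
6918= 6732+186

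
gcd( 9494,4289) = 1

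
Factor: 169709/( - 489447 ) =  - 3^( - 2)*7^( - 1 )*17^ ( - 1 )*457^( - 1 )*169709^1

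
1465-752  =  713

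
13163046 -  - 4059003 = 17222049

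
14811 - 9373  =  5438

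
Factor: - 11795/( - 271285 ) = 1/23 =23^ ( - 1) 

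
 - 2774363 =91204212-93978575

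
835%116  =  23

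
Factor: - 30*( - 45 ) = 2^1  *3^3*5^2  =  1350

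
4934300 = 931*5300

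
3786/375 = 10 + 12/125 = 10.10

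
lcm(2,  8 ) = 8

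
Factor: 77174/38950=38587/19475 = 5^ ( - 2)*19^( - 1)*41^( - 1)*47^1*821^1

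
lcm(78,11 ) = 858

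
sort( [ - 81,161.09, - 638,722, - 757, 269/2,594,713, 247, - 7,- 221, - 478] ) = [ - 757,- 638 , - 478,-221, - 81,-7, 269/2  ,  161.09,  247, 594 , 713, 722] 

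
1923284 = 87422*22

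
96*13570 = 1302720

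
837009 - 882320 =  - 45311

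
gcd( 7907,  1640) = 1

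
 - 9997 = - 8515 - 1482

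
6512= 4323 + 2189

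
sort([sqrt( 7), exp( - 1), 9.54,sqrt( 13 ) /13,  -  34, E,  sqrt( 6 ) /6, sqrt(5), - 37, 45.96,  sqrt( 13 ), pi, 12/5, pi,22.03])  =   [-37, - 34, sqrt(13 ) /13, exp( - 1),sqrt( 6 ) /6, sqrt(5), 12/5,sqrt( 7), E, pi, pi, sqrt( 13), 9.54, 22.03, 45.96]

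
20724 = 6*3454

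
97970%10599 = 2579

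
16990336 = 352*48268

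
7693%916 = 365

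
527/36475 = 527/36475  =  0.01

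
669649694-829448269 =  -159798575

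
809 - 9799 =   -  8990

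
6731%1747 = 1490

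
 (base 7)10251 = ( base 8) 4747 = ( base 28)36F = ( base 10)2535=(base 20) 66f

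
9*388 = 3492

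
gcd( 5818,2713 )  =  1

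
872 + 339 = 1211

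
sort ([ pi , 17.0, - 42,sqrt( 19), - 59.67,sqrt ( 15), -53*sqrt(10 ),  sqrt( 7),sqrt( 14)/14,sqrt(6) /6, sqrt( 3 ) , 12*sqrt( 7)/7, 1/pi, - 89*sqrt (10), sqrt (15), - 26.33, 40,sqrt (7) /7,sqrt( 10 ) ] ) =[ - 89*sqrt(10), - 53*sqrt( 10 ), - 59.67, - 42, - 26.33 , sqrt( 14 )/14,1/pi, sqrt( 7)/7, sqrt(6)/6,sqrt( 3),sqrt (7),  pi  ,  sqrt (10 ),sqrt(15),sqrt(15 ) , sqrt( 19),12*sqrt (7 ) /7,17.0,40 ] 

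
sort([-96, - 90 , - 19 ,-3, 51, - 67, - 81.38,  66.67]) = [ - 96,-90, - 81.38, - 67, - 19, - 3,51, 66.67 ]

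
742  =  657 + 85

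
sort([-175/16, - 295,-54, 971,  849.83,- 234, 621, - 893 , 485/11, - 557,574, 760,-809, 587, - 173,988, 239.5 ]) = [-893,-809,-557, - 295, - 234, - 173,  -  54, - 175/16,485/11, 239.5 , 574,587, 621  ,  760,849.83,971, 988 ] 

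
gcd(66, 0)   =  66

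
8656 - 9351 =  - 695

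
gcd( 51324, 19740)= 3948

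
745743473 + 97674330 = 843417803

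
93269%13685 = 11159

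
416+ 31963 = 32379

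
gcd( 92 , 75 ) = 1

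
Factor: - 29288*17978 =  - 526539664 = - 2^4*7^1*89^1*101^1*523^1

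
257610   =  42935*6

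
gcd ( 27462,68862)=138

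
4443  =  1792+2651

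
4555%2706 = 1849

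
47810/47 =1017 + 11/47 = 1017.23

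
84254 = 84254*1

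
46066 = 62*743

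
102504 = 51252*2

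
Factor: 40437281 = 29^1*1394389^1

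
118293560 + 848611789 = 966905349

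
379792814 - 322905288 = 56887526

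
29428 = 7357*4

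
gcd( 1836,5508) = 1836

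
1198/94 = 12 + 35/47 = 12.74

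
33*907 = 29931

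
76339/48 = 1590 + 19/48 = 1590.40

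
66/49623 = 22/16541 = 0.00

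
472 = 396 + 76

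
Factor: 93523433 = 113^1*199^1*4159^1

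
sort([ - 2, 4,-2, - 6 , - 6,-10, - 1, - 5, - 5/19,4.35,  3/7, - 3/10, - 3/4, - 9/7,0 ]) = [-10, - 6, - 6 , - 5, - 2, - 2, - 9/7, - 1, - 3/4 , - 3/10,-5/19,0,3/7,4,4.35] 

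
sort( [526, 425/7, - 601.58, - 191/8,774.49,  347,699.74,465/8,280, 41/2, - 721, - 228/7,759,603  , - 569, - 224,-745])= [ - 745, - 721, - 601.58, - 569, - 224, - 228/7,  -  191/8,41/2 , 465/8, 425/7, 280,  347,526,603,  699.74,759,  774.49]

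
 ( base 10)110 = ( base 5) 420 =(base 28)3q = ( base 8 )156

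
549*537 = 294813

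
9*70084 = 630756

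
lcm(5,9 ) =45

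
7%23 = 7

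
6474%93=57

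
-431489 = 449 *(-961 ) 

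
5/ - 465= - 1 + 92/93 = - 0.01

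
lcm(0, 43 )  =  0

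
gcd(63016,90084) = 4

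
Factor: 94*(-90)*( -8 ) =67680 = 2^5*3^2* 5^1 * 47^1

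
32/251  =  32/251 = 0.13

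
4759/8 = 594 + 7/8 = 594.88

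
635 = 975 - 340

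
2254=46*49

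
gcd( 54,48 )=6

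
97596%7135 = 4841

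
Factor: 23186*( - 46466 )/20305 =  - 1077360676/20305=- 2^2*5^( - 1)*7^1*31^( - 1 )*131^( - 1)*3319^1*11593^1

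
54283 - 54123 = 160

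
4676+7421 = 12097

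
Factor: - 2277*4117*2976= - 2^5*3^3 * 11^1*23^2*31^1*179^1 = -  27898241184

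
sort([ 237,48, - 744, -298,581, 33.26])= [ - 744, - 298, 33.26, 48, 237 , 581]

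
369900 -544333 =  - 174433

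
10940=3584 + 7356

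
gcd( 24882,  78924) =6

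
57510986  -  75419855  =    -  17908869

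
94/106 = 47/53 = 0.89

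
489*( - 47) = - 22983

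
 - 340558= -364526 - -23968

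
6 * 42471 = 254826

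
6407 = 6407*1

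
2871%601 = 467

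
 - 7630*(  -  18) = 137340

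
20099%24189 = 20099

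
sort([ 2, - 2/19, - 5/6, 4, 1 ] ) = [ - 5/6, - 2/19, 1,2,4 ]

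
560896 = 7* 80128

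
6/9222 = 1/1537  =  0.00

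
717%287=143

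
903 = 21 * 43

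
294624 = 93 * 3168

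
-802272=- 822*976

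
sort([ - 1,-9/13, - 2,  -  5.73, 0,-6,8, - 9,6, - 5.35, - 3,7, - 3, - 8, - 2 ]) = [ - 9, - 8,-6, - 5.73, - 5.35, - 3, - 3, - 2,  -  2, - 1, - 9/13, 0,6, 7, 8 ] 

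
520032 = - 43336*( - 12)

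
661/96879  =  661/96879= 0.01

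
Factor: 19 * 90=2^1 * 3^2 * 5^1*19^1 = 1710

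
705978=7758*91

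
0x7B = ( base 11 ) 102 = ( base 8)173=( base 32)3R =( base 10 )123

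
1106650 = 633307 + 473343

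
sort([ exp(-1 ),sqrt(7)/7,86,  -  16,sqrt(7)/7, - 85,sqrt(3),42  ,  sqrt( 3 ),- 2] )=[ - 85, - 16, - 2,exp( - 1),  sqrt(7)/7, sqrt( 7)/7,sqrt(3 ), sqrt(3 ) , 42, 86 ]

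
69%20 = 9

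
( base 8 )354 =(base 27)8k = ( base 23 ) A6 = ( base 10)236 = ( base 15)10B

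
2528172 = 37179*68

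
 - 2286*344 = -786384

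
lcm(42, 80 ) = 1680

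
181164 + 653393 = 834557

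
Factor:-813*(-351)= 3^4*13^1 * 271^1= 285363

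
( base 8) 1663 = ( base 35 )R2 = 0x3B3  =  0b1110110011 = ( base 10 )947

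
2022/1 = 2022 = 2022.00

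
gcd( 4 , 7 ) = 1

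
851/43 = 19  +  34/43 = 19.79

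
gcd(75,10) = 5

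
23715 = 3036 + 20679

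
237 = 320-83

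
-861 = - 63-798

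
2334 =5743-3409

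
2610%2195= 415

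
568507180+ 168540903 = 737048083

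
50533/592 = 85 + 213/592 = 85.36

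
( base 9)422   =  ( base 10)344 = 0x158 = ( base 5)2334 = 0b101011000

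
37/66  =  37/66=   0.56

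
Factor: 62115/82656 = 2^( - 5 )*3^ ( - 1)*5^1*7^(-1)*101^1 = 505/672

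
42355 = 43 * 985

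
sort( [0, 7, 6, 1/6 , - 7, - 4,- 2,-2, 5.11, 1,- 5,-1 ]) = [ - 7, - 5, - 4,  -  2,-2,-1, 0, 1/6, 1,5.11, 6, 7]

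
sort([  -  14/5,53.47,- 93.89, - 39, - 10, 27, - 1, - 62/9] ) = [ - 93.89,  -  39 , - 10, - 62/9, -14/5, - 1, 27, 53.47]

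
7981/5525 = 7981/5525 = 1.44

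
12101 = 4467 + 7634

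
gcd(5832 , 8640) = 216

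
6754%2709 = 1336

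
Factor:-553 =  - 7^1*79^1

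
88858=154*577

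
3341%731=417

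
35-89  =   - 54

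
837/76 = 837/76 = 11.01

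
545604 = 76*7179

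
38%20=18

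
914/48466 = 457/24233 = 0.02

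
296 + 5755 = 6051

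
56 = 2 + 54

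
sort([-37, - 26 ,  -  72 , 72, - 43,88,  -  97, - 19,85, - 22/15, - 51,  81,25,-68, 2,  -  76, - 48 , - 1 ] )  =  [ - 97 , - 76, - 72, - 68,  -  51 ,-48 , - 43,  -  37, - 26, - 19 , - 22/15,-1 , 2, 25,72, 81,85, 88 ] 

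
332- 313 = 19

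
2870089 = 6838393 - 3968304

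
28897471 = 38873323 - 9975852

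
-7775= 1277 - 9052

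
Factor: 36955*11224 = 2^3* 5^1*19^1*23^1*61^1*389^1= 414782920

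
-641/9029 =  -1+8388/9029=-0.07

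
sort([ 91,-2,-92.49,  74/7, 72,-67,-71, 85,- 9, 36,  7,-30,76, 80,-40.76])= [ - 92.49,- 71, - 67, - 40.76,-30,- 9,-2,  7, 74/7, 36,72,76,80,85,91]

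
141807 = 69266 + 72541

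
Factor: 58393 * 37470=2187985710 = 2^1*3^1*5^1*1249^1*58393^1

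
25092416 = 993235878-968143462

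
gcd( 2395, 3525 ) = 5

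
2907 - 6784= -3877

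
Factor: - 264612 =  - 2^2*3^1*22051^1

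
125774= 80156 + 45618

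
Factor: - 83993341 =  -  83993341^1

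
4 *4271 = 17084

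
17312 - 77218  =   - 59906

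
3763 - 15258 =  - 11495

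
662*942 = 623604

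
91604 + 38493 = 130097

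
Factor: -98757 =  - 3^2*10973^1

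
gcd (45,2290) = 5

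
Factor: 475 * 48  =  2^4 * 3^1*5^2*19^1 =22800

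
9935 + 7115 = 17050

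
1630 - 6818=-5188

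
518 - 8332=-7814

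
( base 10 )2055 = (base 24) 3DF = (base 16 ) 807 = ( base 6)13303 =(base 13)c21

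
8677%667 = 6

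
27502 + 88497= 115999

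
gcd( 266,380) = 38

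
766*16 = 12256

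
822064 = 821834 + 230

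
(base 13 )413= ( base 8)1264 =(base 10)692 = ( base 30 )n2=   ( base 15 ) 312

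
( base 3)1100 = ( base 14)28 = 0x24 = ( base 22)1e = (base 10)36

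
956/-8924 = -239/2231 = -0.11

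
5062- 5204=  - 142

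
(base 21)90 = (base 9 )230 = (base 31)63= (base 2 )10111101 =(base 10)189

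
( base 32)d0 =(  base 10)416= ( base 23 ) I2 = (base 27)fb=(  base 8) 640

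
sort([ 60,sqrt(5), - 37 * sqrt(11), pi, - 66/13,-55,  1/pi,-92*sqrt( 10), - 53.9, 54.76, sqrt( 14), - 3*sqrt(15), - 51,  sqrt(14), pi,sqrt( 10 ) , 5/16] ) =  [-92*sqrt(10),-37*sqrt(11),-55, - 53.9, - 51, - 3*sqrt(15), - 66/13, 5/16, 1/pi, sqrt ( 5), pi,pi, sqrt(10 ), sqrt(14), sqrt ( 14),54.76, 60 ]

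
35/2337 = 35/2337  =  0.01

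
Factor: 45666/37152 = 2^( - 4)*3^( - 1)*59^1 = 59/48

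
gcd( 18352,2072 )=296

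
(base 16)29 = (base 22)1j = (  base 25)1g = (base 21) 1k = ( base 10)41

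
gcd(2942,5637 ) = 1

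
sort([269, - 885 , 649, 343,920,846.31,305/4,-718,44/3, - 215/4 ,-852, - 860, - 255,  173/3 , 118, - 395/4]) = [ - 885,-860, - 852, - 718, - 255, - 395/4 , -215/4, 44/3,173/3,305/4 , 118,  269, 343,649, 846.31 , 920]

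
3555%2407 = 1148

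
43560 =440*99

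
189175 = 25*7567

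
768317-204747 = 563570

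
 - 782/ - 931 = 782/931  =  0.84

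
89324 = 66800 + 22524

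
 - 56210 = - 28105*2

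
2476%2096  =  380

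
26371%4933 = 1706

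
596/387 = 1  +  209/387 =1.54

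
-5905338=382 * ( - 15459 ) 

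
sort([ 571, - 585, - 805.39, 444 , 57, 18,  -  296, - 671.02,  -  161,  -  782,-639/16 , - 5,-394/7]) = [-805.39,-782,-671.02 , - 585,-296,  -  161, - 394/7, - 639/16, - 5, 18, 57,444,571]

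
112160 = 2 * 56080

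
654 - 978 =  - 324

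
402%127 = 21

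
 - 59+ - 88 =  - 147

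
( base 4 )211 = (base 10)37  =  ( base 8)45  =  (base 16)25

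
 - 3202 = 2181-5383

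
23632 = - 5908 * ( - 4) 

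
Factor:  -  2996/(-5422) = 1498/2711 = 2^1*7^1 *107^1 * 2711^ ( - 1 )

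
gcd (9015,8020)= 5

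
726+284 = 1010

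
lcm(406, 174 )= 1218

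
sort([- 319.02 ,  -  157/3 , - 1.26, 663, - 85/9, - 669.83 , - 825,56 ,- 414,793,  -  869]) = [ -869, - 825, -669.83 , - 414,-319.02,- 157/3 ,-85/9, - 1.26,  56, 663,793]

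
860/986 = 430/493 = 0.87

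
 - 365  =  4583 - 4948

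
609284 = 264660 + 344624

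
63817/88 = 63817/88 = 725.19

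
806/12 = 67 + 1/6 = 67.17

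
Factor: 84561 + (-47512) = 37049 = 37049^1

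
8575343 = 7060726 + 1514617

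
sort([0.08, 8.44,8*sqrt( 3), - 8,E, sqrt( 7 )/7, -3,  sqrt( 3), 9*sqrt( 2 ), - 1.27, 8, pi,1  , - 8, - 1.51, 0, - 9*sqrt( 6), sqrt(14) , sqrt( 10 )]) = [ - 9* sqrt( 6 ), - 8, - 8, - 3 ,  -  1.51, - 1.27,  0,0.08,  sqrt(7) /7, 1, sqrt( 3),E, pi , sqrt( 10),  sqrt( 14 ), 8,8.44, 9*sqrt(2 ),  8*sqrt( 3) ] 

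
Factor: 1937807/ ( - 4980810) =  - 2^ ( - 1)* 3^( - 1) * 5^ (-1)*166027^(  -  1)*1937807^1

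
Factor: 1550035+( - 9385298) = - 7835263= -  7835263^1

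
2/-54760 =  - 1/27380 = -0.00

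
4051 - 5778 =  - 1727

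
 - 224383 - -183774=-40609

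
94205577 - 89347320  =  4858257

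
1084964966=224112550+860852416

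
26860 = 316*85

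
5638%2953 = 2685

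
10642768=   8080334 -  - 2562434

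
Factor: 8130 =2^1*3^1*5^1*271^1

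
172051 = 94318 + 77733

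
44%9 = 8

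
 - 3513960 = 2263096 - 5777056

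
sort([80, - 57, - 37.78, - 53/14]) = [ - 57, - 37.78, - 53/14,80]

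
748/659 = 1 + 89/659 = 1.14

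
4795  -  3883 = 912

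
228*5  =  1140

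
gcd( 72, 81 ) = 9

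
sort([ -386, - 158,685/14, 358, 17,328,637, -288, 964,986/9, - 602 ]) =[ - 602, - 386, - 288, - 158,  17, 685/14,986/9 , 328,358, 637,964 ]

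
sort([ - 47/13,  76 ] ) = [-47/13,76]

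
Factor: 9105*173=1575165 = 3^1*5^1*173^1*607^1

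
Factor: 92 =2^2*23^1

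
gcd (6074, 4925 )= 1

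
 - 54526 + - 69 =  - 54595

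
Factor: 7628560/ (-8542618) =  - 3814280/4271309 = - 2^3 * 5^1 * 7^ ( - 1 ) * 167^1*571^1*610187^ ( - 1)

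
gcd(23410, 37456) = 4682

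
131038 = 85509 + 45529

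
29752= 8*3719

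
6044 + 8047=14091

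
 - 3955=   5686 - 9641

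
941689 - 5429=936260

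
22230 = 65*342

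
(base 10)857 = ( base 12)5B5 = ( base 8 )1531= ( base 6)3545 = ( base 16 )359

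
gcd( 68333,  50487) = 1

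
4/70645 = 4/70645 = 0.00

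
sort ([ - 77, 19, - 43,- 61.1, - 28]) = [ - 77, - 61.1, - 43, - 28,19 ] 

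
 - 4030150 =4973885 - 9004035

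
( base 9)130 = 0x6c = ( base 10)108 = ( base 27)40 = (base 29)3l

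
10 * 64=640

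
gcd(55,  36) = 1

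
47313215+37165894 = 84479109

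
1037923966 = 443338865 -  - 594585101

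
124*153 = 18972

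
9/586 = 9/586 = 0.02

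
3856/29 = 132  +  28/29 = 132.97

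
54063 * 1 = 54063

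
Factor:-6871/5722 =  - 2^ ( - 1)*2861^(-1 )*6871^1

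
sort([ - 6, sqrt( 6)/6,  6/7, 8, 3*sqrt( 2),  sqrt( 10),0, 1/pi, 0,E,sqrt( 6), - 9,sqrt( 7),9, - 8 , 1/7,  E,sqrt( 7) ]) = [ - 9 , - 8, - 6,0,0,1/7,1/pi,sqrt(6)/6,6/7, sqrt( 6),sqrt( 7),sqrt(7),E,E,sqrt(10), 3*sqrt( 2 ) , 8,9 ]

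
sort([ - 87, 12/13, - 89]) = [ - 89,-87,12/13 ] 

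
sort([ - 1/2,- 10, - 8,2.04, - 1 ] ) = [ - 10, - 8, - 1, - 1/2,2.04 ]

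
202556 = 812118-609562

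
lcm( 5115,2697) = 148335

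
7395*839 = 6204405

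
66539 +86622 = 153161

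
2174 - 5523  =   - 3349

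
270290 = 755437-485147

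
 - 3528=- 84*42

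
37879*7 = 265153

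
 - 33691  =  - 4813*7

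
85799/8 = 10724 + 7/8=10724.88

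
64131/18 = 21377/6=3562.83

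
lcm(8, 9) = 72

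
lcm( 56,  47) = 2632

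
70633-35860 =34773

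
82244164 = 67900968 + 14343196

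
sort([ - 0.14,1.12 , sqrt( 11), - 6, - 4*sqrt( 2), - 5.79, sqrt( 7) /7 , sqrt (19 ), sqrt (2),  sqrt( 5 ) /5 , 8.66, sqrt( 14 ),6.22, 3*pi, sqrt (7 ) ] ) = [-6,- 5.79, - 4 * sqrt( 2 ), -0.14, sqrt( 7)/7, sqrt(5)/5, 1.12,sqrt(2), sqrt (7 ) , sqrt( 11), sqrt ( 14 ),sqrt( 19 ), 6.22,  8.66, 3*pi ]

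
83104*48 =3988992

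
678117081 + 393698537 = 1071815618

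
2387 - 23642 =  - 21255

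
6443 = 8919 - 2476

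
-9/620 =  - 9/620=-  0.01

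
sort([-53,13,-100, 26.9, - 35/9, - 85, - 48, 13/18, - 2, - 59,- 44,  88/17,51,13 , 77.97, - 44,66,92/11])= [ - 100, - 85, - 59, - 53, - 48, - 44, - 44, - 35/9, - 2, 13/18,88/17, 92/11,13,13,26.9,51,66, 77.97 ] 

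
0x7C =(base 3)11121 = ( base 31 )40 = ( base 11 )103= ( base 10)124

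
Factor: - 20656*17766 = -2^5 * 3^3*7^1* 47^1*1291^1 = -366974496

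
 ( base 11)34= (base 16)25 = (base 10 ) 37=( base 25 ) 1C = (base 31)16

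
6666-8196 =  -1530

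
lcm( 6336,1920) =63360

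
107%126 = 107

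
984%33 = 27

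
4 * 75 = 300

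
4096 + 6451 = 10547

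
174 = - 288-- 462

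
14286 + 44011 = 58297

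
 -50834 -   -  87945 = 37111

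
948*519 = 492012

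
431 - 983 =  -552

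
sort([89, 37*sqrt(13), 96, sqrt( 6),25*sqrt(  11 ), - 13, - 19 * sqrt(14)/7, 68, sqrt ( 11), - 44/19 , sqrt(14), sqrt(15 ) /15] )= [ - 13, - 19*sqrt( 14)/7, - 44/19, sqrt (15)/15,sqrt( 6),sqrt(11),sqrt ( 14), 68, 25*sqrt (11),89, 96, 37*sqrt( 13) ] 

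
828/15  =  55 + 1/5= 55.20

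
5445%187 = 22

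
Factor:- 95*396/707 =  - 37620/707  =  -  2^2*3^2*5^1* 7^( - 1)*11^1*19^1*101^(  -  1 ) 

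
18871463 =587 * 32149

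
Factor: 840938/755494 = 7^2*181^( - 1)*2087^(-1)*8581^1 =420469/377747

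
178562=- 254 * (-703) 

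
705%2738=705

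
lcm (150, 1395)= 13950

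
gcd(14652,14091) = 33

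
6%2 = 0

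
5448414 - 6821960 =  -1373546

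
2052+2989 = 5041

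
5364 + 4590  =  9954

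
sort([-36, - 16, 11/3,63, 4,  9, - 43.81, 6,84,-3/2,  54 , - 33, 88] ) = [ - 43.81, - 36, - 33, - 16,-3/2, 11/3,  4, 6, 9,54,63, 84,88 ]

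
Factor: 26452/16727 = 68/43 = 2^2*17^1*43^( - 1 ) 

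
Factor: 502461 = 3^2*55829^1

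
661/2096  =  661/2096 =0.32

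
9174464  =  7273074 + 1901390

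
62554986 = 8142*7683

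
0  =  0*27894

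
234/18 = 13 = 13.00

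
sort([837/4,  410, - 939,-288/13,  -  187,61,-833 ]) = [ -939, - 833,  -  187, - 288/13,61,837/4, 410]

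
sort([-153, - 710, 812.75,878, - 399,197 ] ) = [ - 710, - 399, - 153, 197, 812.75, 878 ]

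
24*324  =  7776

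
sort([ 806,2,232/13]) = [ 2,  232/13, 806]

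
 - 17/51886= - 17/51886  =  - 0.00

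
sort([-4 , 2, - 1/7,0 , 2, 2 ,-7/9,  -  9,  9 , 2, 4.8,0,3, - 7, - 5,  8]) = [ - 9, -7,  -  5, - 4 ,-7/9, - 1/7, 0,0,2,2, 2, 2, 3,4.8,8, 9 ] 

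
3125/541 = 3125/541 = 5.78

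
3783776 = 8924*424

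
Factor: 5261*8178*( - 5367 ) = - 2^1*3^2*29^1 * 47^1*1789^1*5261^1 = - 230912266086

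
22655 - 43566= - 20911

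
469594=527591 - 57997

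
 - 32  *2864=-91648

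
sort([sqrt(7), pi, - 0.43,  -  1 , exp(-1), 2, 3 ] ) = [ - 1, - 0.43,exp( -1), 2,sqrt(7 ), 3,pi] 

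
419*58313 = 24433147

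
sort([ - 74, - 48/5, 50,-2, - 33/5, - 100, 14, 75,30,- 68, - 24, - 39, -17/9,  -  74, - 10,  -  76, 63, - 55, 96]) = [ - 100, - 76, - 74,- 74,  -  68, - 55,  -  39,-24, - 10 , - 48/5,  -  33/5, - 2,-17/9, 14,30, 50, 63,75, 96 ] 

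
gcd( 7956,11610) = 18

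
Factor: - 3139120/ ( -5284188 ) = 784780/1321047 = 2^2*3^( - 2) * 5^1 * 7^( - 1) * 13^( - 1)*1613^( - 1)*39239^1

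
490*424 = 207760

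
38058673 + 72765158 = 110823831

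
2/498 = 1/249 = 0.00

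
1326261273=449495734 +876765539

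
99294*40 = 3971760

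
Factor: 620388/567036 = 907/829  =  829^( - 1)*907^1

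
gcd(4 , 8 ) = 4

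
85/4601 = 85/4601 = 0.02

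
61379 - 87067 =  - 25688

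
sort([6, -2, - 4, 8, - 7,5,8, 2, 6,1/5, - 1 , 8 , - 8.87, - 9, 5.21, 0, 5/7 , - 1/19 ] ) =[ - 9, - 8.87,-7, - 4, - 2,- 1, - 1/19, 0, 1/5, 5/7, 2, 5, 5.21, 6,6, 8, 8, 8 ]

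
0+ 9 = 9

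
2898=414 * 7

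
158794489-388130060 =  -  229335571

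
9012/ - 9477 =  - 1+155/3159= - 0.95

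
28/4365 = 28/4365 = 0.01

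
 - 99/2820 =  - 33/940 = -0.04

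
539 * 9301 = 5013239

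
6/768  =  1/128 = 0.01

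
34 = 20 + 14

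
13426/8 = 6713/4 = 1678.25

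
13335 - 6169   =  7166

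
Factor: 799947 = 3^2*88883^1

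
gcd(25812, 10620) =36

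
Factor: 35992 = 2^3*11^1*409^1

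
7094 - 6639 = 455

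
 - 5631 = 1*( - 5631)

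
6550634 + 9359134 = 15909768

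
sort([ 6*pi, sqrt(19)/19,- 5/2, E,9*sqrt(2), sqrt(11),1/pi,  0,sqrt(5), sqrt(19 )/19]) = [ - 5/2 , 0, sqrt( 19 )/19,sqrt(19)/19,1/pi, sqrt( 5), E, sqrt(11 ),9*sqrt(2),6*pi ]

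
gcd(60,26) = 2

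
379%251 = 128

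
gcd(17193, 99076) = 1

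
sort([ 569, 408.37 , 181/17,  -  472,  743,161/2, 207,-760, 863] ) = [  -  760 , - 472, 181/17,  161/2, 207, 408.37, 569, 743,863 ] 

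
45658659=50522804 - 4864145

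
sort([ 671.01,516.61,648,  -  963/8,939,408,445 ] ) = [ - 963/8,408,445, 516.61,648,671.01,939]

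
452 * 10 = 4520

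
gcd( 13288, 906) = 302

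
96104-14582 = 81522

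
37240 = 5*7448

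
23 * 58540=1346420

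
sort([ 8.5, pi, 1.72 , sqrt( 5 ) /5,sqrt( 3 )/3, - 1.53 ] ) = [ - 1.53,sqrt( 5 )/5, sqrt(3)/3, 1.72, pi, 8.5]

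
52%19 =14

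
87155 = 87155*1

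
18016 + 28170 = 46186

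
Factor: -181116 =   -  2^2*3^4*13^1 * 43^1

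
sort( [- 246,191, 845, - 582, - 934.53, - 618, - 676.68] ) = [-934.53, - 676.68,-618,-582, - 246,191, 845] 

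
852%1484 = 852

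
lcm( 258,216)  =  9288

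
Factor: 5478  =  2^1*3^1*11^1  *  83^1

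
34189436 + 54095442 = 88284878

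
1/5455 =1/5455 = 0.00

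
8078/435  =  8078/435 = 18.57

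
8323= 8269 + 54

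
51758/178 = 290 + 69/89 = 290.78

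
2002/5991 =2002/5991 = 0.33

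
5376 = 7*768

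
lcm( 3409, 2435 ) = 17045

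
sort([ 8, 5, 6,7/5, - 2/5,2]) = [ - 2/5 , 7/5,  2, 5,6, 8]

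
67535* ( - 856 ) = - 57809960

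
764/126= 6+4/63 = 6.06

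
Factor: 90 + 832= 2^1* 461^1 = 922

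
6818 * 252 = 1718136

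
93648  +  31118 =124766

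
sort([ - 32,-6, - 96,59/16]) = [ - 96,  -  32,-6,59/16]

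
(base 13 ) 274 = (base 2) 110110001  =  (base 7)1156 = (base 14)22d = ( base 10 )433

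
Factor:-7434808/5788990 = -2^2* 5^(-1)*47^( - 1)*83^1*109^(-1 ) *113^(- 1)*11197^1 = - 3717404/2894495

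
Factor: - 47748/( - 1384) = 69/2= 2^(-1)*3^1*23^1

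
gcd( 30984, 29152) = 8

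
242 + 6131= 6373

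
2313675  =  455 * 5085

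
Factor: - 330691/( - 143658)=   953/414= 2^( - 1)*3^( - 2 )*23^(- 1)* 953^1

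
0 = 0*936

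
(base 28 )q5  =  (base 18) 24d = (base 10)733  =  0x2DD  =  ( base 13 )445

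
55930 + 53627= 109557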